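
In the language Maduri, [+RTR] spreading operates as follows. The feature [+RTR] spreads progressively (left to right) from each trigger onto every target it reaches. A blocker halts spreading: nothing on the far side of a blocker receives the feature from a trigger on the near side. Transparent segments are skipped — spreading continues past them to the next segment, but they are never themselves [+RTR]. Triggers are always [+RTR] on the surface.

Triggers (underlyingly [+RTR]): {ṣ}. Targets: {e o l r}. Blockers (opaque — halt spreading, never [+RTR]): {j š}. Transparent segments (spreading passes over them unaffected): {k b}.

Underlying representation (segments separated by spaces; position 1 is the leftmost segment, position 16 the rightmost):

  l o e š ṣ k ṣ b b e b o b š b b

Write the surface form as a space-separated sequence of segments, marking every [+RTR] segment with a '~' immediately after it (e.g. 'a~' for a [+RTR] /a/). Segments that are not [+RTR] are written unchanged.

From /ṣ/ at 5 rightward: 6 /k/ transparent; 7 /ṣ/ is itself a trigger — this domain ends here.
From /ṣ/ at 7 rightward: 8 /b/ transparent; 9 /b/ transparent; 10 /e/ → [+RTR]; 11 /b/ transparent; 12 /o/ → [+RTR]; 13 /b/ transparent; 14 /š/ blocks.
Targets with no active source: positions 1 2 3 stay [-emphatic].
[+RTR] positions on the surface: 5 7 10 12.

l o e š ṣ~ k ṣ~ b b e~ b o~ b š b b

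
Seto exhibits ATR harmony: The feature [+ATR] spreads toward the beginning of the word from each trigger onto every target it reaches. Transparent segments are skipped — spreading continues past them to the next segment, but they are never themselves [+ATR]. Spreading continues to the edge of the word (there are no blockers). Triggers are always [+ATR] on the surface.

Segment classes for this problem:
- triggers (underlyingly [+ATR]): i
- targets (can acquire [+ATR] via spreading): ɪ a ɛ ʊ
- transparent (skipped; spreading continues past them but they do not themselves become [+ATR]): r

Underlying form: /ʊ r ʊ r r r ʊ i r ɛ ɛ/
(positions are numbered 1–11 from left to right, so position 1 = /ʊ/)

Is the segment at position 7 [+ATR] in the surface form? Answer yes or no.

yes

From /i/ at 8 leftward: 7 /ʊ/ → [+ATR]; 6 /r/ transparent; 5 /r/ transparent; 4 /r/ transparent; 3 /ʊ/ → [+ATR]; 2 /r/ transparent; 1 /ʊ/ → [+ATR]; word edge.
Targets with no active source: positions 10 11 stay [-ATR].
[+ATR] positions on the surface: 1 3 7 8.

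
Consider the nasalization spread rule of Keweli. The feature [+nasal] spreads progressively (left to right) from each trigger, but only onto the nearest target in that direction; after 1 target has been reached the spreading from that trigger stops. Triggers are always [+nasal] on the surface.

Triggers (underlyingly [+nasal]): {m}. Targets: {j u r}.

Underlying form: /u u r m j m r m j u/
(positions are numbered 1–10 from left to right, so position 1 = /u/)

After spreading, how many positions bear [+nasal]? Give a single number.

6

From /m/ at 4 rightward: 5 /j/ → [+nasal]; bound reached.
From /m/ at 6 rightward: 7 /r/ → [+nasal]; bound reached.
From /m/ at 8 rightward: 9 /j/ → [+nasal]; bound reached.
Targets with no active source: positions 1 2 3 10 stay [-nasal].
[+nasal] positions on the surface: 4 5 6 7 8 9.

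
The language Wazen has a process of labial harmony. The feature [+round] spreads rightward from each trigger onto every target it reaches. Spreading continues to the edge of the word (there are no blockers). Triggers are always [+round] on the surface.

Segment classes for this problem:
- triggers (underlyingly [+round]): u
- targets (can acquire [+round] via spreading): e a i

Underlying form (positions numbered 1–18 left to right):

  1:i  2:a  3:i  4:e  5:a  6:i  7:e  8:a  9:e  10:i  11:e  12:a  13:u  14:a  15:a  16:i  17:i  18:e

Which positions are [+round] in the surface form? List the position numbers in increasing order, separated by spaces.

From /u/ at 13 rightward: 14 /a/ → [+round]; 15 /a/ → [+round]; 16 /i/ → [+round]; 17 /i/ → [+round]; 18 /e/ → [+round]; word edge.
Targets with no active source: positions 1 2 3 4 5 6 7 8 9 10 11 12 stay [-round].

13 14 15 16 17 18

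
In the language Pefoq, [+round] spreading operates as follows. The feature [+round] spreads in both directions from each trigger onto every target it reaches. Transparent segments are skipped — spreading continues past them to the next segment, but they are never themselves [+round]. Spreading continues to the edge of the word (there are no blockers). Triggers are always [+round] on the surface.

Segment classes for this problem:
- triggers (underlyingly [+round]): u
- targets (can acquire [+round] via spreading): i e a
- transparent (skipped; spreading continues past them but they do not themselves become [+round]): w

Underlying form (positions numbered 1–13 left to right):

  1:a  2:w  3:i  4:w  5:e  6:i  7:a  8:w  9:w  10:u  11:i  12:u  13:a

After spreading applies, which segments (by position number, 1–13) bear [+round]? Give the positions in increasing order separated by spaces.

From /u/ at 10 rightward: 11 /i/ → [+round]; 12 /u/ is itself a trigger — this domain ends here.
From /u/ at 10 leftward: 9 /w/ transparent; 8 /w/ transparent; 7 /a/ → [+round]; 6 /i/ → [+round]; 5 /e/ → [+round]; 4 /w/ transparent; 3 /i/ → [+round]; 2 /w/ transparent; 1 /a/ → [+round]; word edge.
From /u/ at 12 rightward: 13 /a/ → [+round]; word edge.
From /u/ at 12 leftward: 11 /i/ → [+round]; 10 /u/ is itself a trigger — this domain ends here.

1 3 5 6 7 10 11 12 13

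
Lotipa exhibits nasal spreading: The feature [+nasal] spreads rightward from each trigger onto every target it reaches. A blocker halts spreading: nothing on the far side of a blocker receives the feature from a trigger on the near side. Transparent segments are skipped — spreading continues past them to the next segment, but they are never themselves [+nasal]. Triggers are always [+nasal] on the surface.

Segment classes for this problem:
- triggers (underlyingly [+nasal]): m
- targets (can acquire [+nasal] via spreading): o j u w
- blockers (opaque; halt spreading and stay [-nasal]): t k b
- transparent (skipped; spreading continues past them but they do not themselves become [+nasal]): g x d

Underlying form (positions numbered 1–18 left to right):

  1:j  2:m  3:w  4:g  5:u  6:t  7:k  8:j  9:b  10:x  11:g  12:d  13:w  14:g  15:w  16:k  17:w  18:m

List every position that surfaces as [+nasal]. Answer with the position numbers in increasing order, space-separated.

From /m/ at 2 rightward: 3 /w/ → [+nasal]; 4 /g/ transparent; 5 /u/ → [+nasal]; 6 /t/ blocks.
From /m/ at 18 rightward: word edge.
Targets with no active source: positions 1 8 13 15 17 stay [-nasal].

2 3 5 18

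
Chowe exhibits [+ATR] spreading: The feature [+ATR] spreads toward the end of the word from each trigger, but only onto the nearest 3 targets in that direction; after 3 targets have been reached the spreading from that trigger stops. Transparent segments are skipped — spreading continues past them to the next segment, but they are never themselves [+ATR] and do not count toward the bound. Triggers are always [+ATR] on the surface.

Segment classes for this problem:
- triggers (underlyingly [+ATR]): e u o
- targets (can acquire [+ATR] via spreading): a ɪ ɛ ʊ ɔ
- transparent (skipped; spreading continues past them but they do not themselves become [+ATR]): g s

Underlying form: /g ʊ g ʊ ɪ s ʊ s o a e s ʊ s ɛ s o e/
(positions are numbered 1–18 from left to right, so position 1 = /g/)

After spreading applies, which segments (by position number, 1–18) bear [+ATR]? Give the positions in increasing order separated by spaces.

From /o/ at 9 rightward: 10 /a/ → [+ATR]; 11 /e/ is itself a trigger — this domain ends here.
From /e/ at 11 rightward: 12 /s/ transparent; 13 /ʊ/ → [+ATR]; 14 /s/ transparent; 15 /ɛ/ → [+ATR]; 16 /s/ transparent; 17 /o/ is itself a trigger — this domain ends here.
From /o/ at 17 rightward: 18 /e/ is itself a trigger — this domain ends here.
From /e/ at 18 rightward: word edge.
Targets with no active source: positions 2 4 5 7 stay [-ATR].

9 10 11 13 15 17 18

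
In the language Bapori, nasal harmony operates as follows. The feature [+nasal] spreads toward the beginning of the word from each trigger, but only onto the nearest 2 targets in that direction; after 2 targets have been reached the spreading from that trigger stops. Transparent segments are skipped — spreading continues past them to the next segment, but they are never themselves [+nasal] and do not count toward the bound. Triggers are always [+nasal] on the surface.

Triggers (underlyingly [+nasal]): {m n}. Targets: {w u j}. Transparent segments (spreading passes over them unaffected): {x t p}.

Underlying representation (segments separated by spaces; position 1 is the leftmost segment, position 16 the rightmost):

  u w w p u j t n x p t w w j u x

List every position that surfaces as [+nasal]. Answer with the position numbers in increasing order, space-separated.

5 6 8

From /n/ at 8 leftward: 7 /t/ transparent; 6 /j/ → [+nasal]; 5 /u/ → [+nasal]; bound reached.
Targets with no active source: positions 1 2 3 12 13 14 15 stay [-nasal].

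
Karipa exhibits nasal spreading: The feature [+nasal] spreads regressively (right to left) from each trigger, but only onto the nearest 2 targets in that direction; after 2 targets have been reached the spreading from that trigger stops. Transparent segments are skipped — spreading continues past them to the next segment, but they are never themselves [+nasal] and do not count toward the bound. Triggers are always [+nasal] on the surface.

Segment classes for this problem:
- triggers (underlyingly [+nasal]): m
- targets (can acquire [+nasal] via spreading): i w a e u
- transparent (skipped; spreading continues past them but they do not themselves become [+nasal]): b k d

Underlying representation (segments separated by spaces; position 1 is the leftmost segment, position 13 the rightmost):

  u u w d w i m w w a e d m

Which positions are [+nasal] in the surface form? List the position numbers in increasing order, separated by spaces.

From /m/ at 7 leftward: 6 /i/ → [+nasal]; 5 /w/ → [+nasal]; bound reached.
From /m/ at 13 leftward: 12 /d/ transparent; 11 /e/ → [+nasal]; 10 /a/ → [+nasal]; bound reached.
Targets with no active source: positions 1 2 3 8 9 stay [-nasal].

5 6 7 10 11 13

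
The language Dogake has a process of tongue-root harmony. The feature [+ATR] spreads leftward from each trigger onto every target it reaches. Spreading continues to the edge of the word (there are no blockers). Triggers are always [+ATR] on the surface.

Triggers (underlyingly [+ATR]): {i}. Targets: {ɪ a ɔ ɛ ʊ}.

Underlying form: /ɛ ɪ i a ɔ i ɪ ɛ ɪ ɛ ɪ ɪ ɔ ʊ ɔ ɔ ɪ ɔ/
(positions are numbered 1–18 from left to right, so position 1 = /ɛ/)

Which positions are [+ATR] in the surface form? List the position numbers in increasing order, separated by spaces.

1 2 3 4 5 6

From /i/ at 3 leftward: 2 /ɪ/ → [+ATR]; 1 /ɛ/ → [+ATR]; word edge.
From /i/ at 6 leftward: 5 /ɔ/ → [+ATR]; 4 /a/ → [+ATR]; 3 /i/ is itself a trigger — this domain ends here.
Targets with no active source: positions 7 8 9 10 11 12 13 14 15 16 17 18 stay [-ATR].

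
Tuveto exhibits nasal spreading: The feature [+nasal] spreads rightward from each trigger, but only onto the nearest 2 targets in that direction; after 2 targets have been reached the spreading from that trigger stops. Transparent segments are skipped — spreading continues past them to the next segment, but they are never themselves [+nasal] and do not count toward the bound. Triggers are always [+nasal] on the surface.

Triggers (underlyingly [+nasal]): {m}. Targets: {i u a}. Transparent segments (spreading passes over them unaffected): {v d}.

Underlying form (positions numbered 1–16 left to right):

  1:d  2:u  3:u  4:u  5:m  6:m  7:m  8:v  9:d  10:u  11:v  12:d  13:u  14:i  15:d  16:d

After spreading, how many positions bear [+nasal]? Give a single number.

5

From /m/ at 5 rightward: 6 /m/ is itself a trigger — this domain ends here.
From /m/ at 6 rightward: 7 /m/ is itself a trigger — this domain ends here.
From /m/ at 7 rightward: 8 /v/ transparent; 9 /d/ transparent; 10 /u/ → [+nasal]; 11 /v/ transparent; 12 /d/ transparent; 13 /u/ → [+nasal]; bound reached.
Targets with no active source: positions 2 3 4 14 stay [-nasal].
[+nasal] positions on the surface: 5 6 7 10 13.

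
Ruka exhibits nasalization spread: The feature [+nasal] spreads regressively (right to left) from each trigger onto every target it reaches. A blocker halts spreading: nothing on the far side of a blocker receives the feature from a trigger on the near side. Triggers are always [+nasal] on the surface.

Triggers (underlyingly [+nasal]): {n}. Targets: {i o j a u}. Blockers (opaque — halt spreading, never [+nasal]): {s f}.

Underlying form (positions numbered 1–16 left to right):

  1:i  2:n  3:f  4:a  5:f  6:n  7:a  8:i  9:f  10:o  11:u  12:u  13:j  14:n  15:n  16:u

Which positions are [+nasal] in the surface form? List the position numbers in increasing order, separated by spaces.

1 2 6 10 11 12 13 14 15

From /n/ at 2 leftward: 1 /i/ → [+nasal]; word edge.
From /n/ at 6 leftward: 5 /f/ blocks.
From /n/ at 14 leftward: 13 /j/ → [+nasal]; 12 /u/ → [+nasal]; 11 /u/ → [+nasal]; 10 /o/ → [+nasal]; 9 /f/ blocks.
From /n/ at 15 leftward: 14 /n/ is itself a trigger — this domain ends here.
Targets with no active source: positions 4 7 8 16 stay [-nasal].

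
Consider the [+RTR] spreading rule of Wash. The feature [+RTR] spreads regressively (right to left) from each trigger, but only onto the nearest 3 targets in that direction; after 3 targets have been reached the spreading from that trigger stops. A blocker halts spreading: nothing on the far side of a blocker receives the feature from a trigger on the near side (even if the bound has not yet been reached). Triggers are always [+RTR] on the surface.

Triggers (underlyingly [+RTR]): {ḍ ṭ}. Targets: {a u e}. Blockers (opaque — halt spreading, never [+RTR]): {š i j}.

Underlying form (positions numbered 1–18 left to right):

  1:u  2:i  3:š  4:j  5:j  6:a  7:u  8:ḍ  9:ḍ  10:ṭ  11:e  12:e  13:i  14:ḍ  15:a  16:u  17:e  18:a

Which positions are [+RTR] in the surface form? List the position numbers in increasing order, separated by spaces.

6 7 8 9 10 14

From /ḍ/ at 8 leftward: 7 /u/ → [+RTR]; 6 /a/ → [+RTR]; 5 /j/ blocks.
From /ḍ/ at 9 leftward: 8 /ḍ/ is itself a trigger — this domain ends here.
From /ṭ/ at 10 leftward: 9 /ḍ/ is itself a trigger — this domain ends here.
From /ḍ/ at 14 leftward: 13 /i/ blocks.
Targets with no active source: positions 1 11 12 15 16 17 18 stay [-emphatic].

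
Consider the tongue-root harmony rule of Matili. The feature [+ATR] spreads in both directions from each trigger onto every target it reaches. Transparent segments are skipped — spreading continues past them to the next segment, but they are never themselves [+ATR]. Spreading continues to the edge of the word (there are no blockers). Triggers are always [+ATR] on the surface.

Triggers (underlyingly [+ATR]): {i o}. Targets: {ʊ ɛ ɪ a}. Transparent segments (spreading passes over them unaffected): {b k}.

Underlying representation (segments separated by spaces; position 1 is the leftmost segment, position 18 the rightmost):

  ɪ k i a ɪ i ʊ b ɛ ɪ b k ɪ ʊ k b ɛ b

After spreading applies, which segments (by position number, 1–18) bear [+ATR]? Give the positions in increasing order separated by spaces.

From /i/ at 3 rightward: 4 /a/ → [+ATR]; 5 /ɪ/ → [+ATR]; 6 /i/ is itself a trigger — this domain ends here.
From /i/ at 3 leftward: 2 /k/ transparent; 1 /ɪ/ → [+ATR]; word edge.
From /i/ at 6 rightward: 7 /ʊ/ → [+ATR]; 8 /b/ transparent; 9 /ɛ/ → [+ATR]; 10 /ɪ/ → [+ATR]; 11 /b/ transparent; 12 /k/ transparent; 13 /ɪ/ → [+ATR]; 14 /ʊ/ → [+ATR]; 15 /k/ transparent; 16 /b/ transparent; 17 /ɛ/ → [+ATR]; 18 /b/ transparent; word edge.
From /i/ at 6 leftward: 5 /ɪ/ → [+ATR]; 4 /a/ → [+ATR]; 3 /i/ is itself a trigger — this domain ends here.

1 3 4 5 6 7 9 10 13 14 17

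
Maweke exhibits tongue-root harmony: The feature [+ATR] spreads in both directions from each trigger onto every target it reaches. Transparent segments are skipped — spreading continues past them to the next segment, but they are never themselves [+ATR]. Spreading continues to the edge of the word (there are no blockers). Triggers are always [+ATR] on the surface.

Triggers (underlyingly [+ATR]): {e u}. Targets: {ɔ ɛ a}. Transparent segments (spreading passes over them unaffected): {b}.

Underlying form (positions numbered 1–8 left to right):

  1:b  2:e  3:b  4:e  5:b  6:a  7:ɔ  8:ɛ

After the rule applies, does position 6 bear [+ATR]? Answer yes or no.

yes

From /e/ at 2 rightward: 3 /b/ transparent; 4 /e/ is itself a trigger — this domain ends here.
From /e/ at 2 leftward: 1 /b/ transparent; word edge.
From /e/ at 4 rightward: 5 /b/ transparent; 6 /a/ → [+ATR]; 7 /ɔ/ → [+ATR]; 8 /ɛ/ → [+ATR]; word edge.
From /e/ at 4 leftward: 3 /b/ transparent; 2 /e/ is itself a trigger — this domain ends here.
[+ATR] positions on the surface: 2 4 6 7 8.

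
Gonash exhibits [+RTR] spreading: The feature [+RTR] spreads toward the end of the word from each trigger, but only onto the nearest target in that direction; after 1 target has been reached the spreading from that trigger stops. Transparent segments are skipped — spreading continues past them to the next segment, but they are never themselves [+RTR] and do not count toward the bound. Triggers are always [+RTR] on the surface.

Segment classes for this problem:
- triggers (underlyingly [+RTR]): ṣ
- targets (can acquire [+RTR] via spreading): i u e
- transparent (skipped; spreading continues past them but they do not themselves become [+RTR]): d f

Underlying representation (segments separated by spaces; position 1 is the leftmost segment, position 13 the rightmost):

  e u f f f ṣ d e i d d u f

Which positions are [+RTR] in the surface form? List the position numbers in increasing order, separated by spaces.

6 8

From /ṣ/ at 6 rightward: 7 /d/ transparent; 8 /e/ → [+RTR]; bound reached.
Targets with no active source: positions 1 2 9 12 stay [-emphatic].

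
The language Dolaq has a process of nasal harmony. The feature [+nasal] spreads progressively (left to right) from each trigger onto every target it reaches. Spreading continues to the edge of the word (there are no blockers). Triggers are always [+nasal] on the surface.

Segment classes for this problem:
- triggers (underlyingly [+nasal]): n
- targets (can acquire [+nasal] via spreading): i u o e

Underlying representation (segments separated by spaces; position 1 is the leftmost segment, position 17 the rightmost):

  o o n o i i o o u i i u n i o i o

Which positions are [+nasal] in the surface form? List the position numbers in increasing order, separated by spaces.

From /n/ at 3 rightward: 4 /o/ → [+nasal]; 5 /i/ → [+nasal]; 6 /i/ → [+nasal]; 7 /o/ → [+nasal]; 8 /o/ → [+nasal]; 9 /u/ → [+nasal]; 10 /i/ → [+nasal]; 11 /i/ → [+nasal]; 12 /u/ → [+nasal]; 13 /n/ is itself a trigger — this domain ends here.
From /n/ at 13 rightward: 14 /i/ → [+nasal]; 15 /o/ → [+nasal]; 16 /i/ → [+nasal]; 17 /o/ → [+nasal]; word edge.
Targets with no active source: positions 1 2 stay [-nasal].

3 4 5 6 7 8 9 10 11 12 13 14 15 16 17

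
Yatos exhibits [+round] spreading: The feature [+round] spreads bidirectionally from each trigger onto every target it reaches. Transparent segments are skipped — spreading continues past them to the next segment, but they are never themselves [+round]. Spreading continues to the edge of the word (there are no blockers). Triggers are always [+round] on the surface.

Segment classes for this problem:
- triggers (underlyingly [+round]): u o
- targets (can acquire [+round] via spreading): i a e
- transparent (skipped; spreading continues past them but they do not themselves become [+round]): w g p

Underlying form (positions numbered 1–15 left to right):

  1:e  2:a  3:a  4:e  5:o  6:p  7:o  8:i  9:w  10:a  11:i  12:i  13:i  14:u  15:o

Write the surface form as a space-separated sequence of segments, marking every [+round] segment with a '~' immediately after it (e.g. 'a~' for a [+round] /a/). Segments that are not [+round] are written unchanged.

From /o/ at 5 rightward: 6 /p/ transparent; 7 /o/ is itself a trigger — this domain ends here.
From /o/ at 5 leftward: 4 /e/ → [+round]; 3 /a/ → [+round]; 2 /a/ → [+round]; 1 /e/ → [+round]; word edge.
From /o/ at 7 rightward: 8 /i/ → [+round]; 9 /w/ transparent; 10 /a/ → [+round]; 11 /i/ → [+round]; 12 /i/ → [+round]; 13 /i/ → [+round]; 14 /u/ is itself a trigger — this domain ends here.
From /o/ at 7 leftward: 6 /p/ transparent; 5 /o/ is itself a trigger — this domain ends here.
From /u/ at 14 rightward: 15 /o/ is itself a trigger — this domain ends here.
From /u/ at 14 leftward: 13 /i/ → [+round]; 12 /i/ → [+round]; 11 /i/ → [+round]; 10 /a/ → [+round]; 9 /w/ transparent; 8 /i/ → [+round]; 7 /o/ is itself a trigger — this domain ends here.
From /o/ at 15 rightward: word edge.
From /o/ at 15 leftward: 14 /u/ is itself a trigger — this domain ends here.
[+round] positions on the surface: 1 2 3 4 5 7 8 10 11 12 13 14 15.

e~ a~ a~ e~ o~ p o~ i~ w a~ i~ i~ i~ u~ o~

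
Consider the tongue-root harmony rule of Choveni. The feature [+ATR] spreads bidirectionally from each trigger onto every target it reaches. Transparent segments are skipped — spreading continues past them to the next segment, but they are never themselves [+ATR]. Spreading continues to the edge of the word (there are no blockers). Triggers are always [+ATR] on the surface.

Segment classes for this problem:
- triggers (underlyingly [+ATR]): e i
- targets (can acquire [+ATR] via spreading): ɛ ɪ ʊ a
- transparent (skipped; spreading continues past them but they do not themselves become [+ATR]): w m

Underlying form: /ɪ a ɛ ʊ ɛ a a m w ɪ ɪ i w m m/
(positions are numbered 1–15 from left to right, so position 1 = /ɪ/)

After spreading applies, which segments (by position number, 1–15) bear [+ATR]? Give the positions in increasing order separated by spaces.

1 2 3 4 5 6 7 10 11 12

From /i/ at 12 rightward: 13 /w/ transparent; 14 /m/ transparent; 15 /m/ transparent; word edge.
From /i/ at 12 leftward: 11 /ɪ/ → [+ATR]; 10 /ɪ/ → [+ATR]; 9 /w/ transparent; 8 /m/ transparent; 7 /a/ → [+ATR]; 6 /a/ → [+ATR]; 5 /ɛ/ → [+ATR]; 4 /ʊ/ → [+ATR]; 3 /ɛ/ → [+ATR]; 2 /a/ → [+ATR]; 1 /ɪ/ → [+ATR]; word edge.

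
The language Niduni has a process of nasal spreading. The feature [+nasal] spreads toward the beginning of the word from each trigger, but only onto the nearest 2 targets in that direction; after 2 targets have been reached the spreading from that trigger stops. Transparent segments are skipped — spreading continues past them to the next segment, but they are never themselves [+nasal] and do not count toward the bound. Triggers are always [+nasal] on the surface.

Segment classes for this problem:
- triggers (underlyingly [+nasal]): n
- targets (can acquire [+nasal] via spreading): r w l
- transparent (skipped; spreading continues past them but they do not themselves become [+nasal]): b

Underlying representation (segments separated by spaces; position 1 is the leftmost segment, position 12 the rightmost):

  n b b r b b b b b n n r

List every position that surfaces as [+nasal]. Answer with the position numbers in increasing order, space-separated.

From /n/ at 1 leftward: word edge.
From /n/ at 10 leftward: 9 /b/ transparent; 8 /b/ transparent; 7 /b/ transparent; 6 /b/ transparent; 5 /b/ transparent; 4 /r/ → [+nasal]; 3 /b/ transparent; 2 /b/ transparent; 1 /n/ is itself a trigger — this domain ends here.
From /n/ at 11 leftward: 10 /n/ is itself a trigger — this domain ends here.
Target with no active source: position 12 stays [-nasal].

1 4 10 11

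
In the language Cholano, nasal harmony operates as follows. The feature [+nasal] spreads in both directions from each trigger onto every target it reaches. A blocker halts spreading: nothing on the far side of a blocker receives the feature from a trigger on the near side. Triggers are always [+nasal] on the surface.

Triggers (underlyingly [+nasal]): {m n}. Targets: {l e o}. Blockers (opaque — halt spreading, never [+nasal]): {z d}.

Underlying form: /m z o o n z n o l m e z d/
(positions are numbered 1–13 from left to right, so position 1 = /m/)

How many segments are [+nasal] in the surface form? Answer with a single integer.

From /m/ at 1 rightward: 2 /z/ blocks.
From /m/ at 1 leftward: word edge.
From /n/ at 5 rightward: 6 /z/ blocks.
From /n/ at 5 leftward: 4 /o/ → [+nasal]; 3 /o/ → [+nasal]; 2 /z/ blocks.
From /n/ at 7 rightward: 8 /o/ → [+nasal]; 9 /l/ → [+nasal]; 10 /m/ is itself a trigger — this domain ends here.
From /n/ at 7 leftward: 6 /z/ blocks.
From /m/ at 10 rightward: 11 /e/ → [+nasal]; 12 /z/ blocks.
From /m/ at 10 leftward: 9 /l/ → [+nasal]; 8 /o/ → [+nasal]; 7 /n/ is itself a trigger — this domain ends here.
[+nasal] positions on the surface: 1 3 4 5 7 8 9 10 11.

9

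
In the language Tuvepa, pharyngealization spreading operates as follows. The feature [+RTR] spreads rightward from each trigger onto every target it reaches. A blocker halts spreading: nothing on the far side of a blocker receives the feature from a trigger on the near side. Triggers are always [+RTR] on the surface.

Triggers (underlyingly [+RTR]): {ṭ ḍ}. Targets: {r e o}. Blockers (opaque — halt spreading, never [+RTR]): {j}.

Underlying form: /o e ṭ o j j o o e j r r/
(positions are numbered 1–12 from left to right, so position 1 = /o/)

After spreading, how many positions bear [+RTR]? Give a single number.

2

From /ṭ/ at 3 rightward: 4 /o/ → [+RTR]; 5 /j/ blocks.
Targets with no active source: positions 1 2 7 8 9 11 12 stay [-emphatic].
[+RTR] positions on the surface: 3 4.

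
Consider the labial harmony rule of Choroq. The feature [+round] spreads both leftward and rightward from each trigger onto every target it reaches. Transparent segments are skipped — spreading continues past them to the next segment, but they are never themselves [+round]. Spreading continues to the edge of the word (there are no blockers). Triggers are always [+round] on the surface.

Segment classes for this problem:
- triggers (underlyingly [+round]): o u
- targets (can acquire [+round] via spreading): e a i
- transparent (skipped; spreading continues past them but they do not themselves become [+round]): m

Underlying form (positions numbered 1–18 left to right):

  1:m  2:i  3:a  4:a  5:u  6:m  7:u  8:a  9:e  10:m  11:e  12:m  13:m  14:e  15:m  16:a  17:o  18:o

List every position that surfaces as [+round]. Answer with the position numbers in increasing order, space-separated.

From /u/ at 5 rightward: 6 /m/ transparent; 7 /u/ is itself a trigger — this domain ends here.
From /u/ at 5 leftward: 4 /a/ → [+round]; 3 /a/ → [+round]; 2 /i/ → [+round]; 1 /m/ transparent; word edge.
From /u/ at 7 rightward: 8 /a/ → [+round]; 9 /e/ → [+round]; 10 /m/ transparent; 11 /e/ → [+round]; 12 /m/ transparent; 13 /m/ transparent; 14 /e/ → [+round]; 15 /m/ transparent; 16 /a/ → [+round]; 17 /o/ is itself a trigger — this domain ends here.
From /u/ at 7 leftward: 6 /m/ transparent; 5 /u/ is itself a trigger — this domain ends here.
From /o/ at 17 rightward: 18 /o/ is itself a trigger — this domain ends here.
From /o/ at 17 leftward: 16 /a/ → [+round]; 15 /m/ transparent; 14 /e/ → [+round]; 13 /m/ transparent; 12 /m/ transparent; 11 /e/ → [+round]; 10 /m/ transparent; 9 /e/ → [+round]; 8 /a/ → [+round]; 7 /u/ is itself a trigger — this domain ends here.
From /o/ at 18 rightward: word edge.
From /o/ at 18 leftward: 17 /o/ is itself a trigger — this domain ends here.

2 3 4 5 7 8 9 11 14 16 17 18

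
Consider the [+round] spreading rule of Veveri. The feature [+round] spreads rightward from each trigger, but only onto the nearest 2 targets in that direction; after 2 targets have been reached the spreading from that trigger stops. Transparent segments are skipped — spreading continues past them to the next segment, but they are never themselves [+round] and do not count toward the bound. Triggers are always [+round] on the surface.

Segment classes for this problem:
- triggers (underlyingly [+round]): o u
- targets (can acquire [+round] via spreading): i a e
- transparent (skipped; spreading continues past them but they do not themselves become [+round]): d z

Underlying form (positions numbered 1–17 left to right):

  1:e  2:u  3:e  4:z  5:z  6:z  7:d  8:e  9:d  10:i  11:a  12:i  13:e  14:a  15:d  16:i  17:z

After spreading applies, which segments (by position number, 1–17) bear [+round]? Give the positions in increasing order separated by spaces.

2 3 8

From /u/ at 2 rightward: 3 /e/ → [+round]; 4 /z/ transparent; 5 /z/ transparent; 6 /z/ transparent; 7 /d/ transparent; 8 /e/ → [+round]; bound reached.
Targets with no active source: positions 1 10 11 12 13 14 16 stay [-round].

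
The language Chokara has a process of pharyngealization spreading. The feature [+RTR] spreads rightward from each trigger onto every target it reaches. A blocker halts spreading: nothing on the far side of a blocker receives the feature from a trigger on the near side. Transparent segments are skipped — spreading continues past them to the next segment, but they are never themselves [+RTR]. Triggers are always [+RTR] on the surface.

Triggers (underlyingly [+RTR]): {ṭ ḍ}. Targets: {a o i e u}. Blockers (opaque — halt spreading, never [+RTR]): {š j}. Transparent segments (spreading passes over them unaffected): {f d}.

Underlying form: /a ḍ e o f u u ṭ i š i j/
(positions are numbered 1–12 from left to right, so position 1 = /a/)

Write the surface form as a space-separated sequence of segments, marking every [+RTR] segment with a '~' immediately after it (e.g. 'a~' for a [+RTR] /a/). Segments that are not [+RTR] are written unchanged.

a ḍ~ e~ o~ f u~ u~ ṭ~ i~ š i j

From /ḍ/ at 2 rightward: 3 /e/ → [+RTR]; 4 /o/ → [+RTR]; 5 /f/ transparent; 6 /u/ → [+RTR]; 7 /u/ → [+RTR]; 8 /ṭ/ is itself a trigger — this domain ends here.
From /ṭ/ at 8 rightward: 9 /i/ → [+RTR]; 10 /š/ blocks.
Targets with no active source: positions 1 11 stay [-emphatic].
[+RTR] positions on the surface: 2 3 4 6 7 8 9.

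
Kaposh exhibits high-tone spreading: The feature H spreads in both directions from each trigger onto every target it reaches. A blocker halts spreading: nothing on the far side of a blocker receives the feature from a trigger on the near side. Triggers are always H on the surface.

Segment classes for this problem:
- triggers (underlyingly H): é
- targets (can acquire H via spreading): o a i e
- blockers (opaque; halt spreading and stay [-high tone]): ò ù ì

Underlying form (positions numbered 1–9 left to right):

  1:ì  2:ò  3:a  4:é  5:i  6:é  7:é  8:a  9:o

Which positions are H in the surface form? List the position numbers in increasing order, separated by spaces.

3 4 5 6 7 8 9

From /é/ at 4 rightward: 5 /i/ → H; 6 /é/ is itself a trigger — this domain ends here.
From /é/ at 4 leftward: 3 /a/ → H; 2 /ò/ blocks.
From /é/ at 6 rightward: 7 /é/ is itself a trigger — this domain ends here.
From /é/ at 6 leftward: 5 /i/ → H; 4 /é/ is itself a trigger — this domain ends here.
From /é/ at 7 rightward: 8 /a/ → H; 9 /o/ → H; word edge.
From /é/ at 7 leftward: 6 /é/ is itself a trigger — this domain ends here.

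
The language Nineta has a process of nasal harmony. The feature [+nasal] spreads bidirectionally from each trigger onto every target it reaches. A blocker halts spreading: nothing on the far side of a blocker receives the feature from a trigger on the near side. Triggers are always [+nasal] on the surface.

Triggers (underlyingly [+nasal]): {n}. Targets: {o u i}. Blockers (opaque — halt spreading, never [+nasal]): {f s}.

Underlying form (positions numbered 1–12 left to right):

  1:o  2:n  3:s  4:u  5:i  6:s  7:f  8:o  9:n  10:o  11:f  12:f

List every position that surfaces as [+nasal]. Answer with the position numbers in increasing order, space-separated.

From /n/ at 2 rightward: 3 /s/ blocks.
From /n/ at 2 leftward: 1 /o/ → [+nasal]; word edge.
From /n/ at 9 rightward: 10 /o/ → [+nasal]; 11 /f/ blocks.
From /n/ at 9 leftward: 8 /o/ → [+nasal]; 7 /f/ blocks.
Targets with no active source: positions 4 5 stay [-nasal].

1 2 8 9 10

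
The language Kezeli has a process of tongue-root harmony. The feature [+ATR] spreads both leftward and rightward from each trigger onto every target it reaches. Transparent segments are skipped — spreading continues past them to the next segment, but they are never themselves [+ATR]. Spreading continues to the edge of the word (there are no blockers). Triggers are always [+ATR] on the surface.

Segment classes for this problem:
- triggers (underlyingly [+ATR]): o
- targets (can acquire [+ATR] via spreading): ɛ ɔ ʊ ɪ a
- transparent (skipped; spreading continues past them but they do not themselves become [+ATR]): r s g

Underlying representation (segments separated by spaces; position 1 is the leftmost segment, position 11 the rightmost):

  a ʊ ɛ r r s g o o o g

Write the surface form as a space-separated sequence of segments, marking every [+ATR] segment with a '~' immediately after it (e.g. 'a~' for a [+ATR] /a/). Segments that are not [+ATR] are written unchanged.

From /o/ at 8 rightward: 9 /o/ is itself a trigger — this domain ends here.
From /o/ at 8 leftward: 7 /g/ transparent; 6 /s/ transparent; 5 /r/ transparent; 4 /r/ transparent; 3 /ɛ/ → [+ATR]; 2 /ʊ/ → [+ATR]; 1 /a/ → [+ATR]; word edge.
From /o/ at 9 rightward: 10 /o/ is itself a trigger — this domain ends here.
From /o/ at 9 leftward: 8 /o/ is itself a trigger — this domain ends here.
From /o/ at 10 rightward: 11 /g/ transparent; word edge.
From /o/ at 10 leftward: 9 /o/ is itself a trigger — this domain ends here.
[+ATR] positions on the surface: 1 2 3 8 9 10.

a~ ʊ~ ɛ~ r r s g o~ o~ o~ g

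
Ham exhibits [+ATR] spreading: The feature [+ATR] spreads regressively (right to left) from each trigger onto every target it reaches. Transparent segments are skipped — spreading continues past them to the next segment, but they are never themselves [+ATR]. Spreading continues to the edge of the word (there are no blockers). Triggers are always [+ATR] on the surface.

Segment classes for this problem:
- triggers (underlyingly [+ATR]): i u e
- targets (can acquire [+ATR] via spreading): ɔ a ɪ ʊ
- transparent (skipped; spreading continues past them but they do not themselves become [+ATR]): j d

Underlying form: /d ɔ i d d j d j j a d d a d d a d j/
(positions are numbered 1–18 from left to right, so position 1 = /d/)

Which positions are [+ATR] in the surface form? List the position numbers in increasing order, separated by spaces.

From /i/ at 3 leftward: 2 /ɔ/ → [+ATR]; 1 /d/ transparent; word edge.
Targets with no active source: positions 10 13 16 stay [-ATR].

2 3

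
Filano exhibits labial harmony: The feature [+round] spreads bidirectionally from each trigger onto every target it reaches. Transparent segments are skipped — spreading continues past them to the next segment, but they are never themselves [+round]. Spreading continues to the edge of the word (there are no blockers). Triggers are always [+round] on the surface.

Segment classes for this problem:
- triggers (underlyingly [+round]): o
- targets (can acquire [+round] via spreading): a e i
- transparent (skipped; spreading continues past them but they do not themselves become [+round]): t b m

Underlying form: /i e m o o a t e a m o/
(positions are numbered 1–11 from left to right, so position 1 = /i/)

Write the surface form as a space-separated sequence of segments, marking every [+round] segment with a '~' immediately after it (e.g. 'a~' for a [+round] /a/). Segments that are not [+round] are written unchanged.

From /o/ at 4 rightward: 5 /o/ is itself a trigger — this domain ends here.
From /o/ at 4 leftward: 3 /m/ transparent; 2 /e/ → [+round]; 1 /i/ → [+round]; word edge.
From /o/ at 5 rightward: 6 /a/ → [+round]; 7 /t/ transparent; 8 /e/ → [+round]; 9 /a/ → [+round]; 10 /m/ transparent; 11 /o/ is itself a trigger — this domain ends here.
From /o/ at 5 leftward: 4 /o/ is itself a trigger — this domain ends here.
From /o/ at 11 rightward: word edge.
From /o/ at 11 leftward: 10 /m/ transparent; 9 /a/ → [+round]; 8 /e/ → [+round]; 7 /t/ transparent; 6 /a/ → [+round]; 5 /o/ is itself a trigger — this domain ends here.
[+round] positions on the surface: 1 2 4 5 6 8 9 11.

i~ e~ m o~ o~ a~ t e~ a~ m o~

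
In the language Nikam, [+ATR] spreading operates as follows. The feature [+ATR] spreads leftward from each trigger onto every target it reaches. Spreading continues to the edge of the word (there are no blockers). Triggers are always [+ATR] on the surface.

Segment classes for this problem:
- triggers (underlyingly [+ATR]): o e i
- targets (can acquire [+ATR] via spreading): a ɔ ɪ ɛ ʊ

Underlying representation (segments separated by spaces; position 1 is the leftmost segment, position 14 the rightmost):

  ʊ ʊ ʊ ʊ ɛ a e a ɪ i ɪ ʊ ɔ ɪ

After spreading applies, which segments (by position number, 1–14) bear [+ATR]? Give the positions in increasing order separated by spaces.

From /e/ at 7 leftward: 6 /a/ → [+ATR]; 5 /ɛ/ → [+ATR]; 4 /ʊ/ → [+ATR]; 3 /ʊ/ → [+ATR]; 2 /ʊ/ → [+ATR]; 1 /ʊ/ → [+ATR]; word edge.
From /i/ at 10 leftward: 9 /ɪ/ → [+ATR]; 8 /a/ → [+ATR]; 7 /e/ is itself a trigger — this domain ends here.
Targets with no active source: positions 11 12 13 14 stay [-ATR].

1 2 3 4 5 6 7 8 9 10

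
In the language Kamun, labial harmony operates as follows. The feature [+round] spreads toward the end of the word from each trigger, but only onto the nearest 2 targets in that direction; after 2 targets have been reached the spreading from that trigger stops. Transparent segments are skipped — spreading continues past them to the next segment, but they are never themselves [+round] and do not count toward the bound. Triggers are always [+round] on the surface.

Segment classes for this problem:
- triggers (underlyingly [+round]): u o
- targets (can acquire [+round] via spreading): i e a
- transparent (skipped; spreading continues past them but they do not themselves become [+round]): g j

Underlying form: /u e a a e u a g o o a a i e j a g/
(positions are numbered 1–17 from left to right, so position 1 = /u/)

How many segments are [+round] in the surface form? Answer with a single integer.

From /u/ at 1 rightward: 2 /e/ → [+round]; 3 /a/ → [+round]; bound reached.
From /u/ at 6 rightward: 7 /a/ → [+round]; 8 /g/ transparent; 9 /o/ is itself a trigger — this domain ends here.
From /o/ at 9 rightward: 10 /o/ is itself a trigger — this domain ends here.
From /o/ at 10 rightward: 11 /a/ → [+round]; 12 /a/ → [+round]; bound reached.
Targets with no active source: positions 4 5 13 14 16 stay [-round].
[+round] positions on the surface: 1 2 3 6 7 9 10 11 12.

9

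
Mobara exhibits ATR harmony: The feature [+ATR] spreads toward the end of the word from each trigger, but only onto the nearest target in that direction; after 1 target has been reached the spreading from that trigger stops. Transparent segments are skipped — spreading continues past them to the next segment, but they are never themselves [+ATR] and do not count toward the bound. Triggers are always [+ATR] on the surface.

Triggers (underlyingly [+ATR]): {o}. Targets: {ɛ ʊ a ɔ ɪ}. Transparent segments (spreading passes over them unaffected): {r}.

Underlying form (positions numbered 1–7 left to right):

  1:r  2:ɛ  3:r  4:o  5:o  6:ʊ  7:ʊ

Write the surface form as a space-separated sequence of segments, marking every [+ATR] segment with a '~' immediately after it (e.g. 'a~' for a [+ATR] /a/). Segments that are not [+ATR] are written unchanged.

From /o/ at 4 rightward: 5 /o/ is itself a trigger — this domain ends here.
From /o/ at 5 rightward: 6 /ʊ/ → [+ATR]; bound reached.
Targets with no active source: positions 2 7 stay [-ATR].
[+ATR] positions on the surface: 4 5 6.

r ɛ r o~ o~ ʊ~ ʊ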